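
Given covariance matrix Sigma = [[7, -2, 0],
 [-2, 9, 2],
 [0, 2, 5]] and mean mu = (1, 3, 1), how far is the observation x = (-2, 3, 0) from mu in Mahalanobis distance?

Step 1 — centre the observation: (x - mu) = (-3, 0, -1).

Step 2 — invert Sigma (cofactor / det for 3×3, or solve directly):
  Sigma^{-1} = [[0.1536, 0.0375, -0.015],
 [0.0375, 0.1311, -0.0524],
 [-0.015, -0.0524, 0.221]].

Step 3 — form the quadratic (x - mu)^T · Sigma^{-1} · (x - mu):
  Sigma^{-1} · (x - mu) = (-0.4457, -0.0599, -0.176).
  (x - mu)^T · [Sigma^{-1} · (x - mu)] = (-3)·(-0.4457) + (0)·(-0.0599) + (-1)·(-0.176) = 1.5131.

Step 4 — take square root: d = √(1.5131) ≈ 1.2301.

d(x, mu) = √(1.5131) ≈ 1.2301


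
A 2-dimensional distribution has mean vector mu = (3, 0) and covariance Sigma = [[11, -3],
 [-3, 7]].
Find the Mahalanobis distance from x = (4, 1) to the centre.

Step 1 — centre the observation: (x - mu) = (1, 1).

Step 2 — invert Sigma. det(Sigma) = 11·7 - (-3)² = 68.
  Sigma^{-1} = (1/det) · [[d, -b], [-b, a]] = [[0.1029, 0.0441],
 [0.0441, 0.1618]].

Step 3 — form the quadratic (x - mu)^T · Sigma^{-1} · (x - mu):
  Sigma^{-1} · (x - mu) = (0.1471, 0.2059).
  (x - mu)^T · [Sigma^{-1} · (x - mu)] = (1)·(0.1471) + (1)·(0.2059) = 0.3529.

Step 4 — take square root: d = √(0.3529) ≈ 0.5941.

d(x, mu) = √(0.3529) ≈ 0.5941


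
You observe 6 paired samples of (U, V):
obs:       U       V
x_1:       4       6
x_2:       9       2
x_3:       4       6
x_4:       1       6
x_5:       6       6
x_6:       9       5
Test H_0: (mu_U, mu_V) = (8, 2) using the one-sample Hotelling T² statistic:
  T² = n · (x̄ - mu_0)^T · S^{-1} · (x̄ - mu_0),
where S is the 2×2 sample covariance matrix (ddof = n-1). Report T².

Step 1 — sample mean vector:
  mean(U) = (4 + 9 + 4 + 1 + 6 + 9) / 6 = 33/6 = 5.5
  mean(V) = (6 + 2 + 6 + 6 + 6 + 5) / 6 = 31/6 = 5.1667
  x̄ = (5.5, 5.1667),  deviation x̄ - mu_0 = (5.5, 5.1667) - (8, 2) = (-2.5, 3.1667).

Step 2 — sample covariance matrix, S[i,j] = (1/(n-1)) · Σ_k (x_{k,i} - mean_i) · (x_{k,j} - mean_j), divisor n-1 = 5:
  S[U,U] = ((-1.5)·(-1.5) + (3.5)·(3.5) + (-1.5)·(-1.5) + (-4.5)·(-4.5) + (0.5)·(0.5) + (3.5)·(3.5)) / 5 = 49.5/5 = 9.9
  S[U,V] = ((-1.5)·(0.8333) + (3.5)·(-3.1667) + (-1.5)·(0.8333) + (-4.5)·(0.8333) + (0.5)·(0.8333) + (3.5)·(-0.1667)) / 5 = -17.5/5 = -3.5
  S[V,V] = ((0.8333)·(0.8333) + (-3.1667)·(-3.1667) + (0.8333)·(0.8333) + (0.8333)·(0.8333) + (0.8333)·(0.8333) + (-0.1667)·(-0.1667)) / 5 = 12.8333/5 = 2.5667
  S = [[9.9, -3.5],
 [-3.5, 2.5667]].

Step 3 — invert S. det(S) = 9.9·2.5667 - (-3.5)² = 13.16.
  S^{-1} = (1/det) · [[d, -b], [-b, a]] = [[0.195, 0.266],
 [0.266, 0.7523]].

Step 4 — quadratic form (x̄ - mu_0)^T · S^{-1} · (x̄ - mu_0):
  S^{-1} · (x̄ - mu_0) = (0.3546, 1.7173),
  (x̄ - mu_0)^T · [...] = (-2.5)·(0.3546) + (3.1667)·(1.7173) = 4.5517.

Step 5 — scale by n: T² = 6 · 4.5517 = 27.31.

T² ≈ 27.31


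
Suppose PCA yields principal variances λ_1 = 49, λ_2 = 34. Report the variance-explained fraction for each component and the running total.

Step 1 — total variance = trace(Sigma) = Σ λ_i = 49 + 34 = 83.

Step 2 — fraction explained by component i = λ_i / Σ λ:
  PC1: 49/83 = 0.5904
  PC2: 34/83 = 0.4096

Step 3 — cumulative fraction after k components = (λ_1 + ... + λ_k) / Σ λ:
  k = 1: 49/83 = 0.5904
  k = 2: (49 + 34)/83 = 83/83 = 1

Summary (fraction, with percent):

explained: PC1 0.5904 (59.04%), PC2 0.4096 (40.96%);  cumulative: 0.5904, 1


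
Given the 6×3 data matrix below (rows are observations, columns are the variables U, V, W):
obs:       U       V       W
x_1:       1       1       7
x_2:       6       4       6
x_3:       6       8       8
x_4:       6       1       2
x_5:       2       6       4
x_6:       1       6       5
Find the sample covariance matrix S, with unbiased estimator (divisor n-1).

Step 1 — column means:
  mean(U) = (1 + 6 + 6 + 6 + 2 + 1) / 6 = 22/6 = 3.6667
  mean(V) = (1 + 4 + 8 + 1 + 6 + 6) / 6 = 26/6 = 4.3333
  mean(W) = (7 + 6 + 8 + 2 + 4 + 5) / 6 = 32/6 = 5.3333

Step 2 — sample covariance S[i,j] = (1/(n-1)) · Σ_k (x_{k,i} - mean_i) · (x_{k,j} - mean_j), with n-1 = 5.
  S[U,U] = ((-2.6667)·(-2.6667) + (2.3333)·(2.3333) + (2.3333)·(2.3333) + (2.3333)·(2.3333) + (-1.6667)·(-1.6667) + (-2.6667)·(-2.6667)) / 5 = 33.3333/5 = 6.6667
  S[U,V] = ((-2.6667)·(-3.3333) + (2.3333)·(-0.3333) + (2.3333)·(3.6667) + (2.3333)·(-3.3333) + (-1.6667)·(1.6667) + (-2.6667)·(1.6667)) / 5 = 1.6667/5 = 0.3333
  S[U,W] = ((-2.6667)·(1.6667) + (2.3333)·(0.6667) + (2.3333)·(2.6667) + (2.3333)·(-3.3333) + (-1.6667)·(-1.3333) + (-2.6667)·(-0.3333)) / 5 = -1.3333/5 = -0.2667
  S[V,V] = ((-3.3333)·(-3.3333) + (-0.3333)·(-0.3333) + (3.6667)·(3.6667) + (-3.3333)·(-3.3333) + (1.6667)·(1.6667) + (1.6667)·(1.6667)) / 5 = 41.3333/5 = 8.2667
  S[V,W] = ((-3.3333)·(1.6667) + (-0.3333)·(0.6667) + (3.6667)·(2.6667) + (-3.3333)·(-3.3333) + (1.6667)·(-1.3333) + (1.6667)·(-0.3333)) / 5 = 12.3333/5 = 2.4667
  S[W,W] = ((1.6667)·(1.6667) + (0.6667)·(0.6667) + (2.6667)·(2.6667) + (-3.3333)·(-3.3333) + (-1.3333)·(-1.3333) + (-0.3333)·(-0.3333)) / 5 = 23.3333/5 = 4.6667

S is symmetric (S[j,i] = S[i,j]). Assembling:

S = [[6.6667, 0.3333, -0.2667],
 [0.3333, 8.2667, 2.4667],
 [-0.2667, 2.4667, 4.6667]]


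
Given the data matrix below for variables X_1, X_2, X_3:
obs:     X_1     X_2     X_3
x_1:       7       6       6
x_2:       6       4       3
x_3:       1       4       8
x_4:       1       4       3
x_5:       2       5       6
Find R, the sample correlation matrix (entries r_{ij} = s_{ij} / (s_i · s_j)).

Step 1 — column means:
  mean(X_1) = (7 + 6 + 1 + 1 + 2) / 5 = 17/5 = 3.4
  mean(X_2) = (6 + 4 + 4 + 4 + 5) / 5 = 23/5 = 4.6
  mean(X_3) = (6 + 3 + 8 + 3 + 6) / 5 = 26/5 = 5.2

Step 2 — sample variances and covariances s[i,j] = (1/(n-1)) · Σ_k (x_{k,i} - mean_i) · (x_{k,j} - mean_j), with n-1 = 4:
  s[X_1,X_1] = ((3.6)·(3.6) + (2.6)·(2.6) + (-2.4)·(-2.4) + (-2.4)·(-2.4) + (-1.4)·(-1.4)) / 4 = 33.2/4 = 8.3
  s[X_1,X_2] = ((3.6)·(1.4) + (2.6)·(-0.6) + (-2.4)·(-0.6) + (-2.4)·(-0.6) + (-1.4)·(0.4)) / 4 = 5.8/4 = 1.45
  s[X_1,X_3] = ((3.6)·(0.8) + (2.6)·(-2.2) + (-2.4)·(2.8) + (-2.4)·(-2.2) + (-1.4)·(0.8)) / 4 = -5.4/4 = -1.35
  s[X_2,X_2] = ((1.4)·(1.4) + (-0.6)·(-0.6) + (-0.6)·(-0.6) + (-0.6)·(-0.6) + (0.4)·(0.4)) / 4 = 3.2/4 = 0.8
  s[X_2,X_3] = ((1.4)·(0.8) + (-0.6)·(-2.2) + (-0.6)·(2.8) + (-0.6)·(-2.2) + (0.4)·(0.8)) / 4 = 2.4/4 = 0.6
  s[X_3,X_3] = ((0.8)·(0.8) + (-2.2)·(-2.2) + (2.8)·(2.8) + (-2.2)·(-2.2) + (0.8)·(0.8)) / 4 = 18.8/4 = 4.7
  Sample standard deviations s_i = √(s[i,i]):
  s(X_1) = √(8.3) = 2.881
  s(X_2) = √(0.8) = 0.8944
  s(X_3) = √(4.7) = 2.1679

Step 3 — r_{ij} = s_{ij} / (s_i · s_j):
  r[X_1,X_1] = 1 (diagonal).
  r[X_1,X_2] = 1.45 / (2.881 · 0.8944) = 1.45 / 2.5768 = 0.5627
  r[X_1,X_3] = -1.35 / (2.881 · 2.1679) = -1.35 / 6.2458 = -0.2161
  r[X_2,X_2] = 1 (diagonal).
  r[X_2,X_3] = 0.6 / (0.8944 · 2.1679) = 0.6 / 1.9391 = 0.3094
  r[X_3,X_3] = 1 (diagonal).

R is symmetric with unit diagonal. Assembling:

R = [[1, 0.5627, -0.2161],
 [0.5627, 1, 0.3094],
 [-0.2161, 0.3094, 1]]


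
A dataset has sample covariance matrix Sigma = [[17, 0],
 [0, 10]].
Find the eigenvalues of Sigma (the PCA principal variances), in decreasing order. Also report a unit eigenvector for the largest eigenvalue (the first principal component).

Step 1 — characteristic polynomial of 2×2 Sigma:
  det(Sigma - λI) = λ² - trace · λ + det = 0.
  trace = 17 + 10 = 27, det = 17·10 - (0)² = 170.
Step 2 — discriminant:
  Δ = trace² - 4·det = 729 - 680 = 49.
Step 3 — eigenvalues:
  λ = (trace ± √Δ)/2 = (27 ± 7)/2,
  λ_1 = 17,  λ_2 = 10.

Step 4 — unit eigenvector for λ_1: Sigma is diagonal, so its eigenvectors are the coordinate axes. λ_1 = 17 is the diagonal entry on the first coordinate axis, hence
  v_1 = (1, 0) (||v_1|| = 1).

λ_1 = 17,  λ_2 = 10;  v_1 ≈ (1, 0)


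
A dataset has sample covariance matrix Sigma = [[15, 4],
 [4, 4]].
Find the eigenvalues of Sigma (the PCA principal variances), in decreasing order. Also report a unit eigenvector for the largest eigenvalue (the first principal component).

Step 1 — characteristic polynomial of 2×2 Sigma:
  det(Sigma - λI) = λ² - trace · λ + det = 0.
  trace = 15 + 4 = 19, det = 15·4 - (4)² = 44.
Step 2 — discriminant:
  Δ = trace² - 4·det = 361 - 176 = 185.
Step 3 — eigenvalues:
  λ = (trace ± √Δ)/2 = (19 ± 13.6015)/2,
  λ_1 = 16.3007,  λ_2 = 2.6993.

Step 4 — unit eigenvector for λ_1: solve (Sigma - λ_1 I)v = 0. First row:
  (15 - 16.3007)·v_x + (4)·v_y = 0, i.e. (-1.3007)·v_x + (4)·v_y = 0,
  so v ∝ (b, λ_1 - a) = (4, 1.3007) = u.
  ||u|| = √((4)² + (1.3007)²) = √(17.6919) ≈ 4.2062,
  v_1 = u/||u|| ≈ (0.951, 0.3092) (||v_1|| = 1).

λ_1 = 16.3007,  λ_2 = 2.6993;  v_1 ≈ (0.951, 0.3092)


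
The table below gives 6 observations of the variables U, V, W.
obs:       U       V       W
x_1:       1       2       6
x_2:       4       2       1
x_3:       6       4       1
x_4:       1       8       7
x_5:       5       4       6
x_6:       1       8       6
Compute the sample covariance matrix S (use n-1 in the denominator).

Step 1 — column means:
  mean(U) = (1 + 4 + 6 + 1 + 5 + 1) / 6 = 18/6 = 3
  mean(V) = (2 + 2 + 4 + 8 + 4 + 8) / 6 = 28/6 = 4.6667
  mean(W) = (6 + 1 + 1 + 7 + 6 + 6) / 6 = 27/6 = 4.5

Step 2 — sample covariance S[i,j] = (1/(n-1)) · Σ_k (x_{k,i} - mean_i) · (x_{k,j} - mean_j), with n-1 = 5.
  S[U,U] = ((-2)·(-2) + (1)·(1) + (3)·(3) + (-2)·(-2) + (2)·(2) + (-2)·(-2)) / 5 = 26/5 = 5.2
  S[U,V] = ((-2)·(-2.6667) + (1)·(-2.6667) + (3)·(-0.6667) + (-2)·(3.3333) + (2)·(-0.6667) + (-2)·(3.3333)) / 5 = -14/5 = -2.8
  S[U,W] = ((-2)·(1.5) + (1)·(-3.5) + (3)·(-3.5) + (-2)·(2.5) + (2)·(1.5) + (-2)·(1.5)) / 5 = -22/5 = -4.4
  S[V,V] = ((-2.6667)·(-2.6667) + (-2.6667)·(-2.6667) + (-0.6667)·(-0.6667) + (3.3333)·(3.3333) + (-0.6667)·(-0.6667) + (3.3333)·(3.3333)) / 5 = 37.3333/5 = 7.4667
  S[V,W] = ((-2.6667)·(1.5) + (-2.6667)·(-3.5) + (-0.6667)·(-3.5) + (3.3333)·(2.5) + (-0.6667)·(1.5) + (3.3333)·(1.5)) / 5 = 20/5 = 4
  S[W,W] = ((1.5)·(1.5) + (-3.5)·(-3.5) + (-3.5)·(-3.5) + (2.5)·(2.5) + (1.5)·(1.5) + (1.5)·(1.5)) / 5 = 37.5/5 = 7.5

S is symmetric (S[j,i] = S[i,j]). Assembling:

S = [[5.2, -2.8, -4.4],
 [-2.8, 7.4667, 4],
 [-4.4, 4, 7.5]]


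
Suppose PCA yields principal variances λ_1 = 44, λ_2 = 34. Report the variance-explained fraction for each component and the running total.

Step 1 — total variance = trace(Sigma) = Σ λ_i = 44 + 34 = 78.

Step 2 — fraction explained by component i = λ_i / Σ λ:
  PC1: 44/78 = 0.5641
  PC2: 34/78 = 0.4359

Step 3 — cumulative fraction after k components = (λ_1 + ... + λ_k) / Σ λ:
  k = 1: 44/78 = 0.5641
  k = 2: (44 + 34)/78 = 78/78 = 1

Summary (fraction, with percent):

explained: PC1 0.5641 (56.41%), PC2 0.4359 (43.59%);  cumulative: 0.5641, 1


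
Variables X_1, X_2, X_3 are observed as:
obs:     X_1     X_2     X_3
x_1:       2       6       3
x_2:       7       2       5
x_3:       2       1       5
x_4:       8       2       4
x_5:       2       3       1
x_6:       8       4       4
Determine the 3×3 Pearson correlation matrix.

Step 1 — column means:
  mean(X_1) = (2 + 7 + 2 + 8 + 2 + 8) / 6 = 29/6 = 4.8333
  mean(X_2) = (6 + 2 + 1 + 2 + 3 + 4) / 6 = 18/6 = 3
  mean(X_3) = (3 + 5 + 5 + 4 + 1 + 4) / 6 = 22/6 = 3.6667

Step 2 — sample variances and covariances s[i,j] = (1/(n-1)) · Σ_k (x_{k,i} - mean_i) · (x_{k,j} - mean_j), with n-1 = 5:
  s[X_1,X_1] = ((-2.8333)·(-2.8333) + (2.1667)·(2.1667) + (-2.8333)·(-2.8333) + (3.1667)·(3.1667) + (-2.8333)·(-2.8333) + (3.1667)·(3.1667)) / 5 = 48.8333/5 = 9.7667
  s[X_1,X_2] = ((-2.8333)·(3) + (2.1667)·(-1) + (-2.8333)·(-2) + (3.1667)·(-1) + (-2.8333)·(0) + (3.1667)·(1)) / 5 = -5/5 = -1
  s[X_1,X_3] = ((-2.8333)·(-0.6667) + (2.1667)·(1.3333) + (-2.8333)·(1.3333) + (3.1667)·(0.3333) + (-2.8333)·(-2.6667) + (3.1667)·(0.3333)) / 5 = 10.6667/5 = 2.1333
  s[X_2,X_2] = ((3)·(3) + (-1)·(-1) + (-2)·(-2) + (-1)·(-1) + (0)·(0) + (1)·(1)) / 5 = 16/5 = 3.2
  s[X_2,X_3] = ((3)·(-0.6667) + (-1)·(1.3333) + (-2)·(1.3333) + (-1)·(0.3333) + (0)·(-2.6667) + (1)·(0.3333)) / 5 = -6/5 = -1.2
  s[X_3,X_3] = ((-0.6667)·(-0.6667) + (1.3333)·(1.3333) + (1.3333)·(1.3333) + (0.3333)·(0.3333) + (-2.6667)·(-2.6667) + (0.3333)·(0.3333)) / 5 = 11.3333/5 = 2.2667
  Sample standard deviations s_i = √(s[i,i]):
  s(X_1) = √(9.7667) = 3.1252
  s(X_2) = √(3.2) = 1.7889
  s(X_3) = √(2.2667) = 1.5055

Step 3 — r_{ij} = s_{ij} / (s_i · s_j):
  r[X_1,X_1] = 1 (diagonal).
  r[X_1,X_2] = -1 / (3.1252 · 1.7889) = -1 / 5.5905 = -0.1789
  r[X_1,X_3] = 2.1333 / (3.1252 · 1.5055) = 2.1333 / 4.7051 = 0.4534
  r[X_2,X_2] = 1 (diagonal).
  r[X_2,X_3] = -1.2 / (1.7889 · 1.5055) = -1.2 / 2.6932 = -0.4456
  r[X_3,X_3] = 1 (diagonal).

R is symmetric with unit diagonal. Assembling:

R = [[1, -0.1789, 0.4534],
 [-0.1789, 1, -0.4456],
 [0.4534, -0.4456, 1]]


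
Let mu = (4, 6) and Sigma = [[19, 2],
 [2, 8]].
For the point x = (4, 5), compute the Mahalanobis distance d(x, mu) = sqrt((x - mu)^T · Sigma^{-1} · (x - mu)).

Step 1 — centre the observation: (x - mu) = (0, -1).

Step 2 — invert Sigma. det(Sigma) = 19·8 - (2)² = 148.
  Sigma^{-1} = (1/det) · [[d, -b], [-b, a]] = [[0.0541, -0.0135],
 [-0.0135, 0.1284]].

Step 3 — form the quadratic (x - mu)^T · Sigma^{-1} · (x - mu):
  Sigma^{-1} · (x - mu) = (0.0135, -0.1284).
  (x - mu)^T · [Sigma^{-1} · (x - mu)] = (0)·(0.0135) + (-1)·(-0.1284) = 0.1284.

Step 4 — take square root: d = √(0.1284) ≈ 0.3583.

d(x, mu) = √(0.1284) ≈ 0.3583


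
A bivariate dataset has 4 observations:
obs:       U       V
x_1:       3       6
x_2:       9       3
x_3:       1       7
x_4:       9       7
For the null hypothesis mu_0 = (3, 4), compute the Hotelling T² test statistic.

Step 1 — sample mean vector:
  mean(U) = (3 + 9 + 1 + 9) / 4 = 22/4 = 5.5
  mean(V) = (6 + 3 + 7 + 7) / 4 = 23/4 = 5.75
  x̄ = (5.5, 5.75),  deviation x̄ - mu_0 = (5.5, 5.75) - (3, 4) = (2.5, 1.75).

Step 2 — sample covariance matrix, S[i,j] = (1/(n-1)) · Σ_k (x_{k,i} - mean_i) · (x_{k,j} - mean_j), divisor n-1 = 3:
  S[U,U] = ((-2.5)·(-2.5) + (3.5)·(3.5) + (-4.5)·(-4.5) + (3.5)·(3.5)) / 3 = 51/3 = 17
  S[U,V] = ((-2.5)·(0.25) + (3.5)·(-2.75) + (-4.5)·(1.25) + (3.5)·(1.25)) / 3 = -11.5/3 = -3.8333
  S[V,V] = ((0.25)·(0.25) + (-2.75)·(-2.75) + (1.25)·(1.25) + (1.25)·(1.25)) / 3 = 10.75/3 = 3.5833
  S = [[17, -3.8333],
 [-3.8333, 3.5833]].

Step 3 — invert S. det(S) = 17·3.5833 - (-3.8333)² = 46.2222.
  S^{-1} = (1/det) · [[d, -b], [-b, a]] = [[0.0775, 0.0829],
 [0.0829, 0.3678]].

Step 4 — quadratic form (x̄ - mu_0)^T · S^{-1} · (x̄ - mu_0):
  S^{-1} · (x̄ - mu_0) = (0.3389, 0.851),
  (x̄ - mu_0)^T · [...] = (2.5)·(0.3389) + (1.75)·(0.851) = 2.3365.

Step 5 — scale by n: T² = 4 · 2.3365 = 9.3462.

T² ≈ 9.3462


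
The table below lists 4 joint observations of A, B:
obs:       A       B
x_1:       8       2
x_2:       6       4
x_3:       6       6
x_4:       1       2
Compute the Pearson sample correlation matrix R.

Step 1 — column means:
  mean(A) = (8 + 6 + 6 + 1) / 4 = 21/4 = 5.25
  mean(B) = (2 + 4 + 6 + 2) / 4 = 14/4 = 3.5

Step 2 — sample variances and covariances s[i,j] = (1/(n-1)) · Σ_k (x_{k,i} - mean_i) · (x_{k,j} - mean_j), with n-1 = 3:
  s[A,A] = ((2.75)·(2.75) + (0.75)·(0.75) + (0.75)·(0.75) + (-4.25)·(-4.25)) / 3 = 26.75/3 = 8.9167
  s[A,B] = ((2.75)·(-1.5) + (0.75)·(0.5) + (0.75)·(2.5) + (-4.25)·(-1.5)) / 3 = 4.5/3 = 1.5
  s[B,B] = ((-1.5)·(-1.5) + (0.5)·(0.5) + (2.5)·(2.5) + (-1.5)·(-1.5)) / 3 = 11/3 = 3.6667
  Sample standard deviations s_i = √(s[i,i]):
  s(A) = √(8.9167) = 2.9861
  s(B) = √(3.6667) = 1.9149

Step 3 — r_{ij} = s_{ij} / (s_i · s_j):
  r[A,A] = 1 (diagonal).
  r[A,B] = 1.5 / (2.9861 · 1.9149) = 1.5 / 5.7179 = 0.2623
  r[B,B] = 1 (diagonal).

R is symmetric with unit diagonal. Assembling:

R = [[1, 0.2623],
 [0.2623, 1]]


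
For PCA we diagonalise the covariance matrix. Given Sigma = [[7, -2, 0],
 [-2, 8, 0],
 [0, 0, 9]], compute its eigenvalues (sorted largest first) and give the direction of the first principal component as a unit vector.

Step 1 — characteristic polynomial p(λ) = det(λI - Sigma) = λ³ - tr·λ² + c_1·λ - det, where tr = trace, c_1 = sum of the principal 2×2 minors, det = det(Sigma):
  tr = 7 + 8 + 9 = 24,
  c_1 = (7·8 - (-2)²) + (7·9 - (0)²) + (8·9 - (0)²) = 52 + 63 + 72 = 187,
  det = 7·(8·9 - (0)²) - (-2)·((-2)·9 - (0)·(0)) + (0)·((-2)·(0) - 8·(0)) = 7·(72) - (-2)·(-18) + (0)·(0) = 468.
  So p(λ) = λ³ - 24λ² + 187λ - 468.
Step 2 — look for an integer root (rational root theorem: any rational root is an integer divisor of 468). Testing λ = 9:
  p(9) = 729 - 1944 + 1683 - 468 = 0  ✓
  Dividing out (λ - 9): p(λ) = (λ - 9)(λ² - 15λ + 52).
Step 3 — remaining eigenvalues from the quadratic λ² - 15λ + 52 = 0:
  Δ = 15² - 4·52 = 225 - 208 = 17,  λ = (15 ± √17)/2 = (15 ± 4.1231)/2 ≈ 9.5616 or 5.4384.
  Sorted: λ_1 = 9.5616,  λ_2 = 9,  λ_3 = 5.4384  (check: sum = 24 = tr ✓).

Step 4 — unit eigenvector for λ_1 ≈ 9.5616: v spans the null space of (Sigma - λ_1 I), whose rows are
  r_1 = (-2.5616, -2, 0),  r_2 = (-2, -1.5616, 0),  r_3 = (0, 0, -0.5616).
  v is orthogonal to every row, so take v ∝ r_1 × r_3 = ((-2)·(-0.5616) - (0)·(0), (0)·(0) - (-2.5616)·(-0.5616), (-2.5616)·(0) - (-2)·(0)) ≈ (1.1231, -1.4384, 0).
  Let u = (1.1231, -1.4384, 0).
  ||u|| = √((1.1231)² + (-1.4384)² + (0)²) = √(3.3305) ≈ 1.825,  v_1 = u/||u|| ≈ (0.6154, -0.7882, 0) (||v_1|| = 1).

λ_1 = 9.5616,  λ_2 = 9,  λ_3 = 5.4384;  v_1 ≈ (0.6154, -0.7882, 0)


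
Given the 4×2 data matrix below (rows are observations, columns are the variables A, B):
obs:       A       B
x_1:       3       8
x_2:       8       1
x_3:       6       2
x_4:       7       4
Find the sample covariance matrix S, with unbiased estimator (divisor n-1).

Step 1 — column means:
  mean(A) = (3 + 8 + 6 + 7) / 4 = 24/4 = 6
  mean(B) = (8 + 1 + 2 + 4) / 4 = 15/4 = 3.75

Step 2 — sample covariance S[i,j] = (1/(n-1)) · Σ_k (x_{k,i} - mean_i) · (x_{k,j} - mean_j), with n-1 = 3.
  S[A,A] = ((-3)·(-3) + (2)·(2) + (0)·(0) + (1)·(1)) / 3 = 14/3 = 4.6667
  S[A,B] = ((-3)·(4.25) + (2)·(-2.75) + (0)·(-1.75) + (1)·(0.25)) / 3 = -18/3 = -6
  S[B,B] = ((4.25)·(4.25) + (-2.75)·(-2.75) + (-1.75)·(-1.75) + (0.25)·(0.25)) / 3 = 28.75/3 = 9.5833

S is symmetric (S[j,i] = S[i,j]). Assembling:

S = [[4.6667, -6],
 [-6, 9.5833]]


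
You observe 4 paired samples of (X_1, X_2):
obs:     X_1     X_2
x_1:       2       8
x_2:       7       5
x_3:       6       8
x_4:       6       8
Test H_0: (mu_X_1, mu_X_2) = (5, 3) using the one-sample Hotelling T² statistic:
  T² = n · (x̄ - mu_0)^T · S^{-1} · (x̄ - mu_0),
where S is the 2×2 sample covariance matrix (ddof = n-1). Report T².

Step 1 — sample mean vector:
  mean(X_1) = (2 + 7 + 6 + 6) / 4 = 21/4 = 5.25
  mean(X_2) = (8 + 5 + 8 + 8) / 4 = 29/4 = 7.25
  x̄ = (5.25, 7.25),  deviation x̄ - mu_0 = (5.25, 7.25) - (5, 3) = (0.25, 4.25).

Step 2 — sample covariance matrix, S[i,j] = (1/(n-1)) · Σ_k (x_{k,i} - mean_i) · (x_{k,j} - mean_j), divisor n-1 = 3:
  S[X_1,X_1] = ((-3.25)·(-3.25) + (1.75)·(1.75) + (0.75)·(0.75) + (0.75)·(0.75)) / 3 = 14.75/3 = 4.9167
  S[X_1,X_2] = ((-3.25)·(0.75) + (1.75)·(-2.25) + (0.75)·(0.75) + (0.75)·(0.75)) / 3 = -5.25/3 = -1.75
  S[X_2,X_2] = ((0.75)·(0.75) + (-2.25)·(-2.25) + (0.75)·(0.75) + (0.75)·(0.75)) / 3 = 6.75/3 = 2.25
  S = [[4.9167, -1.75],
 [-1.75, 2.25]].

Step 3 — invert S. det(S) = 4.9167·2.25 - (-1.75)² = 8.
  S^{-1} = (1/det) · [[d, -b], [-b, a]] = [[0.2812, 0.2188],
 [0.2188, 0.6146]].

Step 4 — quadratic form (x̄ - mu_0)^T · S^{-1} · (x̄ - mu_0):
  S^{-1} · (x̄ - mu_0) = (1, 2.6667),
  (x̄ - mu_0)^T · [...] = (0.25)·(1) + (4.25)·(2.6667) = 11.5833.

Step 5 — scale by n: T² = 4 · 11.5833 = 46.3333.

T² ≈ 46.3333


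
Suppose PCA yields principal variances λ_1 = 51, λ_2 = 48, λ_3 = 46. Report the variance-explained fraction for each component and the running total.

Step 1 — total variance = trace(Sigma) = Σ λ_i = 51 + 48 + 46 = 145.

Step 2 — fraction explained by component i = λ_i / Σ λ:
  PC1: 51/145 = 0.3517
  PC2: 48/145 = 0.331
  PC3: 46/145 = 0.3172

Step 3 — cumulative fraction after k components = (λ_1 + ... + λ_k) / Σ λ:
  k = 1: 51/145 = 0.3517
  k = 2: (51 + 48)/145 = 99/145 = 0.6828
  k = 3: (51 + 48 + 46)/145 = 145/145 = 1

Summary (fraction, with percent):

explained: PC1 0.3517 (35.17%), PC2 0.331 (33.1%), PC3 0.3172 (31.72%);  cumulative: 0.3517, 0.6828, 1


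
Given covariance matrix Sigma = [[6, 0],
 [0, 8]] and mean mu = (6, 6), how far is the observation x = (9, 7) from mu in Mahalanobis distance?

Step 1 — centre the observation: (x - mu) = (3, 1).

Step 2 — invert Sigma. det(Sigma) = 6·8 - (0)² = 48.
  Sigma^{-1} = (1/det) · [[d, -b], [-b, a]] = [[0.1667, 0],
 [0, 0.125]].

Step 3 — form the quadratic (x - mu)^T · Sigma^{-1} · (x - mu):
  Sigma^{-1} · (x - mu) = (0.5, 0.125).
  (x - mu)^T · [Sigma^{-1} · (x - mu)] = (3)·(0.5) + (1)·(0.125) = 1.625.

Step 4 — take square root: d = √(1.625) ≈ 1.2748.

d(x, mu) = √(1.625) ≈ 1.2748


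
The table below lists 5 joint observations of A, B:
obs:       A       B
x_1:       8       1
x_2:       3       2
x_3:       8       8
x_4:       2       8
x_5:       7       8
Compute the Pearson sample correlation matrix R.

Step 1 — column means:
  mean(A) = (8 + 3 + 8 + 2 + 7) / 5 = 28/5 = 5.6
  mean(B) = (1 + 2 + 8 + 8 + 8) / 5 = 27/5 = 5.4

Step 2 — sample variances and covariances s[i,j] = (1/(n-1)) · Σ_k (x_{k,i} - mean_i) · (x_{k,j} - mean_j), with n-1 = 4:
  s[A,A] = ((2.4)·(2.4) + (-2.6)·(-2.6) + (2.4)·(2.4) + (-3.6)·(-3.6) + (1.4)·(1.4)) / 4 = 33.2/4 = 8.3
  s[A,B] = ((2.4)·(-4.4) + (-2.6)·(-3.4) + (2.4)·(2.6) + (-3.6)·(2.6) + (1.4)·(2.6)) / 4 = -1.2/4 = -0.3
  s[B,B] = ((-4.4)·(-4.4) + (-3.4)·(-3.4) + (2.6)·(2.6) + (2.6)·(2.6) + (2.6)·(2.6)) / 4 = 51.2/4 = 12.8
  Sample standard deviations s_i = √(s[i,i]):
  s(A) = √(8.3) = 2.881
  s(B) = √(12.8) = 3.5777

Step 3 — r_{ij} = s_{ij} / (s_i · s_j):
  r[A,A] = 1 (diagonal).
  r[A,B] = -0.3 / (2.881 · 3.5777) = -0.3 / 10.3073 = -0.0291
  r[B,B] = 1 (diagonal).

R is symmetric with unit diagonal. Assembling:

R = [[1, -0.0291],
 [-0.0291, 1]]


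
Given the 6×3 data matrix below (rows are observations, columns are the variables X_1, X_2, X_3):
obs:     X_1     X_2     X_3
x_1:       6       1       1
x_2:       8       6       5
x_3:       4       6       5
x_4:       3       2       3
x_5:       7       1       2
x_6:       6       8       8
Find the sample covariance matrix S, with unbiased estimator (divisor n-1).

Step 1 — column means:
  mean(X_1) = (6 + 8 + 4 + 3 + 7 + 6) / 6 = 34/6 = 5.6667
  mean(X_2) = (1 + 6 + 6 + 2 + 1 + 8) / 6 = 24/6 = 4
  mean(X_3) = (1 + 5 + 5 + 3 + 2 + 8) / 6 = 24/6 = 4

Step 2 — sample covariance S[i,j] = (1/(n-1)) · Σ_k (x_{k,i} - mean_i) · (x_{k,j} - mean_j), with n-1 = 5.
  S[X_1,X_1] = ((0.3333)·(0.3333) + (2.3333)·(2.3333) + (-1.6667)·(-1.6667) + (-2.6667)·(-2.6667) + (1.3333)·(1.3333) + (0.3333)·(0.3333)) / 5 = 17.3333/5 = 3.4667
  S[X_1,X_2] = ((0.3333)·(-3) + (2.3333)·(2) + (-1.6667)·(2) + (-2.6667)·(-2) + (1.3333)·(-3) + (0.3333)·(4)) / 5 = 3/5 = 0.6
  S[X_1,X_3] = ((0.3333)·(-3) + (2.3333)·(1) + (-1.6667)·(1) + (-2.6667)·(-1) + (1.3333)·(-2) + (0.3333)·(4)) / 5 = 1/5 = 0.2
  S[X_2,X_2] = ((-3)·(-3) + (2)·(2) + (2)·(2) + (-2)·(-2) + (-3)·(-3) + (4)·(4)) / 5 = 46/5 = 9.2
  S[X_2,X_3] = ((-3)·(-3) + (2)·(1) + (2)·(1) + (-2)·(-1) + (-3)·(-2) + (4)·(4)) / 5 = 37/5 = 7.4
  S[X_3,X_3] = ((-3)·(-3) + (1)·(1) + (1)·(1) + (-1)·(-1) + (-2)·(-2) + (4)·(4)) / 5 = 32/5 = 6.4

S is symmetric (S[j,i] = S[i,j]). Assembling:

S = [[3.4667, 0.6, 0.2],
 [0.6, 9.2, 7.4],
 [0.2, 7.4, 6.4]]


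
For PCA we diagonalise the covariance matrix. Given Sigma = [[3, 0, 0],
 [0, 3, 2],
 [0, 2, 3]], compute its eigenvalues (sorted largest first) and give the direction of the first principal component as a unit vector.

Step 1 — characteristic polynomial p(λ) = det(λI - Sigma) = λ³ - tr·λ² + c_1·λ - det, where tr = trace, c_1 = sum of the principal 2×2 minors, det = det(Sigma):
  tr = 3 + 3 + 3 = 9,
  c_1 = (3·3 - (0)²) + (3·3 - (0)²) + (3·3 - (2)²) = 9 + 9 + 5 = 23,
  det = 3·(3·3 - (2)²) - (0)·((0)·3 - (2)·(0)) + (0)·((0)·(2) - 3·(0)) = 3·(5) - (0)·(0) + (0)·(0) = 15.
  So p(λ) = λ³ - 9λ² + 23λ - 15.
Step 2 — look for an integer root (rational root theorem: any rational root is an integer divisor of 15). Testing λ = 1:
  p(1) = 1 - 9 + 23 - 15 = 0  ✓
  Dividing out (λ - 1): p(λ) = (λ - 1)(λ² - 8λ + 15).
Step 3 — remaining eigenvalues from the quadratic λ² - 8λ + 15 = 0:
  Δ = 8² - 4·15 = 64 - 60 = 4,  λ = (8 ± √4)/2 = (8 ± 2)/2 = 5 or 3.
  Sorted: λ_1 = 5,  λ_2 = 3,  λ_3 = 1  (check: sum = 9 = tr ✓).

Step 4 — unit eigenvector for λ_1 = 5: v spans the null space of (Sigma - λ_1 I), whose rows are
  r_1 = (-2, 0, 0),  r_2 = (0, -2, 2),  r_3 = (0, 2, -2).
  v is orthogonal to every row, so take v ∝ r_1 × r_2 = ((0)·(2) - (0)·(-2), (0)·(0) - (-2)·(2), (-2)·(-2) - (0)·(0)) = (0, 4, 4).
  Rescale (divide by 4): u = (0, 1, 1).
  ||u|| = √((0)² + (1)² + (1)²) = √(2) ≈ 1.4142,  v_1 = u/||u|| ≈ (0, 0.7071, 0.7071) (||v_1|| = 1).

λ_1 = 5,  λ_2 = 3,  λ_3 = 1;  v_1 ≈ (0, 0.7071, 0.7071)


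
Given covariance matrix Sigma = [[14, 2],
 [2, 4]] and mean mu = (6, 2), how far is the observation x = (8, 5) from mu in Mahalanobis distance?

Step 1 — centre the observation: (x - mu) = (2, 3).

Step 2 — invert Sigma. det(Sigma) = 14·4 - (2)² = 52.
  Sigma^{-1} = (1/det) · [[d, -b], [-b, a]] = [[0.0769, -0.0385],
 [-0.0385, 0.2692]].

Step 3 — form the quadratic (x - mu)^T · Sigma^{-1} · (x - mu):
  Sigma^{-1} · (x - mu) = (0.0385, 0.7308).
  (x - mu)^T · [Sigma^{-1} · (x - mu)] = (2)·(0.0385) + (3)·(0.7308) = 2.2692.

Step 4 — take square root: d = √(2.2692) ≈ 1.5064.

d(x, mu) = √(2.2692) ≈ 1.5064


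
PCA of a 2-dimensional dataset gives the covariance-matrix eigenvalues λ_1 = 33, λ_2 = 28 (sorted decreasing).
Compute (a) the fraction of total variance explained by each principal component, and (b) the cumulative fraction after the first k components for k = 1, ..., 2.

Step 1 — total variance = trace(Sigma) = Σ λ_i = 33 + 28 = 61.

Step 2 — fraction explained by component i = λ_i / Σ λ:
  PC1: 33/61 = 0.541
  PC2: 28/61 = 0.459

Step 3 — cumulative fraction after k components = (λ_1 + ... + λ_k) / Σ λ:
  k = 1: 33/61 = 0.541
  k = 2: (33 + 28)/61 = 61/61 = 1

Summary (fraction, with percent):

explained: PC1 0.541 (54.1%), PC2 0.459 (45.9%);  cumulative: 0.541, 1


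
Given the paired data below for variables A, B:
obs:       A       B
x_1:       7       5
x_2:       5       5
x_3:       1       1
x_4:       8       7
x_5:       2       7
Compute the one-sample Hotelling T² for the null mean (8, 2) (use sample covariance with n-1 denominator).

Step 1 — sample mean vector:
  mean(A) = (7 + 5 + 1 + 8 + 2) / 5 = 23/5 = 4.6
  mean(B) = (5 + 5 + 1 + 7 + 7) / 5 = 25/5 = 5
  x̄ = (4.6, 5),  deviation x̄ - mu_0 = (4.6, 5) - (8, 2) = (-3.4, 3).

Step 2 — sample covariance matrix, S[i,j] = (1/(n-1)) · Σ_k (x_{k,i} - mean_i) · (x_{k,j} - mean_j), divisor n-1 = 4:
  S[A,A] = ((2.4)·(2.4) + (0.4)·(0.4) + (-3.6)·(-3.6) + (3.4)·(3.4) + (-2.6)·(-2.6)) / 4 = 37.2/4 = 9.3
  S[A,B] = ((2.4)·(0) + (0.4)·(0) + (-3.6)·(-4) + (3.4)·(2) + (-2.6)·(2)) / 4 = 16/4 = 4
  S[B,B] = ((0)·(0) + (0)·(0) + (-4)·(-4) + (2)·(2) + (2)·(2)) / 4 = 24/4 = 6
  S = [[9.3, 4],
 [4, 6]].

Step 3 — invert S. det(S) = 9.3·6 - (4)² = 39.8.
  S^{-1} = (1/det) · [[d, -b], [-b, a]] = [[0.1508, -0.1005],
 [-0.1005, 0.2337]].

Step 4 — quadratic form (x̄ - mu_0)^T · S^{-1} · (x̄ - mu_0):
  S^{-1} · (x̄ - mu_0) = (-0.8141, 1.0427),
  (x̄ - mu_0)^T · [...] = (-3.4)·(-0.8141) + (3)·(1.0427) = 5.896.

Step 5 — scale by n: T² = 5 · 5.896 = 29.4799.

T² ≈ 29.4799


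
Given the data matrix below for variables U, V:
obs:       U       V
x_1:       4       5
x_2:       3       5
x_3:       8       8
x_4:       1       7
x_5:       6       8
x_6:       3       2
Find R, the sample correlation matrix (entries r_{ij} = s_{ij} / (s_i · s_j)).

Step 1 — column means:
  mean(U) = (4 + 3 + 8 + 1 + 6 + 3) / 6 = 25/6 = 4.1667
  mean(V) = (5 + 5 + 8 + 7 + 8 + 2) / 6 = 35/6 = 5.8333

Step 2 — sample variances and covariances s[i,j] = (1/(n-1)) · Σ_k (x_{k,i} - mean_i) · (x_{k,j} - mean_j), with n-1 = 5:
  s[U,U] = ((-0.1667)·(-0.1667) + (-1.1667)·(-1.1667) + (3.8333)·(3.8333) + (-3.1667)·(-3.1667) + (1.8333)·(1.8333) + (-1.1667)·(-1.1667)) / 5 = 30.8333/5 = 6.1667
  s[U,V] = ((-0.1667)·(-0.8333) + (-1.1667)·(-0.8333) + (3.8333)·(2.1667) + (-3.1667)·(1.1667) + (1.8333)·(2.1667) + (-1.1667)·(-3.8333)) / 5 = 14.1667/5 = 2.8333
  s[V,V] = ((-0.8333)·(-0.8333) + (-0.8333)·(-0.8333) + (2.1667)·(2.1667) + (1.1667)·(1.1667) + (2.1667)·(2.1667) + (-3.8333)·(-3.8333)) / 5 = 26.8333/5 = 5.3667
  Sample standard deviations s_i = √(s[i,i]):
  s(U) = √(6.1667) = 2.4833
  s(V) = √(5.3667) = 2.3166

Step 3 — r_{ij} = s_{ij} / (s_i · s_j):
  r[U,U] = 1 (diagonal).
  r[U,V] = 2.8333 / (2.4833 · 2.3166) = 2.8333 / 5.7528 = 0.4925
  r[V,V] = 1 (diagonal).

R is symmetric with unit diagonal. Assembling:

R = [[1, 0.4925],
 [0.4925, 1]]


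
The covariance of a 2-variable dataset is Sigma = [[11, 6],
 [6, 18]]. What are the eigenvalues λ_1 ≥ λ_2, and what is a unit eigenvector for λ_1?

Step 1 — characteristic polynomial of 2×2 Sigma:
  det(Sigma - λI) = λ² - trace · λ + det = 0.
  trace = 11 + 18 = 29, det = 11·18 - (6)² = 162.
Step 2 — discriminant:
  Δ = trace² - 4·det = 841 - 648 = 193.
Step 3 — eigenvalues:
  λ = (trace ± √Δ)/2 = (29 ± 13.8924)/2,
  λ_1 = 21.4462,  λ_2 = 7.5538.

Step 4 — unit eigenvector for λ_1: solve (Sigma - λ_1 I)v = 0. First row:
  (11 - 21.4462)·v_x + (6)·v_y = 0, i.e. (-10.4462)·v_x + (6)·v_y = 0,
  so v ∝ (b, λ_1 - a) = (6, 10.4462) = u.
  ||u|| = √((6)² + (10.4462)²) = √(145.1236) ≈ 12.0467,
  v_1 = u/||u|| ≈ (0.4981, 0.8671) (||v_1|| = 1).

λ_1 = 21.4462,  λ_2 = 7.5538;  v_1 ≈ (0.4981, 0.8671)


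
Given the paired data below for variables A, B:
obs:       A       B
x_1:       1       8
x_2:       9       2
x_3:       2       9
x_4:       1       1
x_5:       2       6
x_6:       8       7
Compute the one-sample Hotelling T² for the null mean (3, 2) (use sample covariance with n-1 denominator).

Step 1 — sample mean vector:
  mean(A) = (1 + 9 + 2 + 1 + 2 + 8) / 6 = 23/6 = 3.8333
  mean(B) = (8 + 2 + 9 + 1 + 6 + 7) / 6 = 33/6 = 5.5
  x̄ = (3.8333, 5.5),  deviation x̄ - mu_0 = (3.8333, 5.5) - (3, 2) = (0.8333, 3.5).

Step 2 — sample covariance matrix, S[i,j] = (1/(n-1)) · Σ_k (x_{k,i} - mean_i) · (x_{k,j} - mean_j), divisor n-1 = 5:
  S[A,A] = ((-2.8333)·(-2.8333) + (5.1667)·(5.1667) + (-1.8333)·(-1.8333) + (-2.8333)·(-2.8333) + (-1.8333)·(-1.8333) + (4.1667)·(4.1667)) / 5 = 66.8333/5 = 13.3667
  S[A,B] = ((-2.8333)·(2.5) + (5.1667)·(-3.5) + (-1.8333)·(3.5) + (-2.8333)·(-4.5) + (-1.8333)·(0.5) + (4.1667)·(1.5)) / 5 = -13.5/5 = -2.7
  S[B,B] = ((2.5)·(2.5) + (-3.5)·(-3.5) + (3.5)·(3.5) + (-4.5)·(-4.5) + (0.5)·(0.5) + (1.5)·(1.5)) / 5 = 53.5/5 = 10.7
  S = [[13.3667, -2.7],
 [-2.7, 10.7]].

Step 3 — invert S. det(S) = 13.3667·10.7 - (-2.7)² = 135.7333.
  S^{-1} = (1/det) · [[d, -b], [-b, a]] = [[0.0788, 0.0199],
 [0.0199, 0.0985]].

Step 4 — quadratic form (x̄ - mu_0)^T · S^{-1} · (x̄ - mu_0):
  S^{-1} · (x̄ - mu_0) = (0.1353, 0.3612),
  (x̄ - mu_0)^T · [...] = (0.8333)·(0.1353) + (3.5)·(0.3612) = 1.3771.

Step 5 — scale by n: T² = 6 · 1.3771 = 8.2628.

T² ≈ 8.2628


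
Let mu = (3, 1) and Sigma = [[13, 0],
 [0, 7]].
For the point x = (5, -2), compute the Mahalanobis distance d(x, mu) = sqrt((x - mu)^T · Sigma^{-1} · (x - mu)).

Step 1 — centre the observation: (x - mu) = (2, -3).

Step 2 — invert Sigma. det(Sigma) = 13·7 - (0)² = 91.
  Sigma^{-1} = (1/det) · [[d, -b], [-b, a]] = [[0.0769, 0],
 [0, 0.1429]].

Step 3 — form the quadratic (x - mu)^T · Sigma^{-1} · (x - mu):
  Sigma^{-1} · (x - mu) = (0.1538, -0.4286).
  (x - mu)^T · [Sigma^{-1} · (x - mu)] = (2)·(0.1538) + (-3)·(-0.4286) = 1.5934.

Step 4 — take square root: d = √(1.5934) ≈ 1.2623.

d(x, mu) = √(1.5934) ≈ 1.2623


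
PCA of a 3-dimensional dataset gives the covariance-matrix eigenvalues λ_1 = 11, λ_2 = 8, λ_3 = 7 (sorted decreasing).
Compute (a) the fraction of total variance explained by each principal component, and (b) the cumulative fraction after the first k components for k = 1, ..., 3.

Step 1 — total variance = trace(Sigma) = Σ λ_i = 11 + 8 + 7 = 26.

Step 2 — fraction explained by component i = λ_i / Σ λ:
  PC1: 11/26 = 0.4231
  PC2: 8/26 = 0.3077
  PC3: 7/26 = 0.2692

Step 3 — cumulative fraction after k components = (λ_1 + ... + λ_k) / Σ λ:
  k = 1: 11/26 = 0.4231
  k = 2: (11 + 8)/26 = 19/26 = 0.7308
  k = 3: (11 + 8 + 7)/26 = 26/26 = 1

Summary (fraction, with percent):

explained: PC1 0.4231 (42.31%), PC2 0.3077 (30.77%), PC3 0.2692 (26.92%);  cumulative: 0.4231, 0.7308, 1


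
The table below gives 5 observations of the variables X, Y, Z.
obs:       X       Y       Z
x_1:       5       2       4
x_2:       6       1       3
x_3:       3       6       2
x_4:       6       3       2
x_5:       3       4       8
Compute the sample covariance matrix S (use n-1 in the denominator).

Step 1 — column means:
  mean(X) = (5 + 6 + 3 + 6 + 3) / 5 = 23/5 = 4.6
  mean(Y) = (2 + 1 + 6 + 3 + 4) / 5 = 16/5 = 3.2
  mean(Z) = (4 + 3 + 2 + 2 + 8) / 5 = 19/5 = 3.8

Step 2 — sample covariance S[i,j] = (1/(n-1)) · Σ_k (x_{k,i} - mean_i) · (x_{k,j} - mean_j), with n-1 = 4.
  S[X,X] = ((0.4)·(0.4) + (1.4)·(1.4) + (-1.6)·(-1.6) + (1.4)·(1.4) + (-1.6)·(-1.6)) / 4 = 9.2/4 = 2.3
  S[X,Y] = ((0.4)·(-1.2) + (1.4)·(-2.2) + (-1.6)·(2.8) + (1.4)·(-0.2) + (-1.6)·(0.8)) / 4 = -9.6/4 = -2.4
  S[X,Z] = ((0.4)·(0.2) + (1.4)·(-0.8) + (-1.6)·(-1.8) + (1.4)·(-1.8) + (-1.6)·(4.2)) / 4 = -7.4/4 = -1.85
  S[Y,Y] = ((-1.2)·(-1.2) + (-2.2)·(-2.2) + (2.8)·(2.8) + (-0.2)·(-0.2) + (0.8)·(0.8)) / 4 = 14.8/4 = 3.7
  S[Y,Z] = ((-1.2)·(0.2) + (-2.2)·(-0.8) + (2.8)·(-1.8) + (-0.2)·(-1.8) + (0.8)·(4.2)) / 4 = 0.2/4 = 0.05
  S[Z,Z] = ((0.2)·(0.2) + (-0.8)·(-0.8) + (-1.8)·(-1.8) + (-1.8)·(-1.8) + (4.2)·(4.2)) / 4 = 24.8/4 = 6.2

S is symmetric (S[j,i] = S[i,j]). Assembling:

S = [[2.3, -2.4, -1.85],
 [-2.4, 3.7, 0.05],
 [-1.85, 0.05, 6.2]]


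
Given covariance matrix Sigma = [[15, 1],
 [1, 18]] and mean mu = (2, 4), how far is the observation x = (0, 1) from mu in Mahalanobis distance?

Step 1 — centre the observation: (x - mu) = (-2, -3).

Step 2 — invert Sigma. det(Sigma) = 15·18 - (1)² = 269.
  Sigma^{-1} = (1/det) · [[d, -b], [-b, a]] = [[0.0669, -0.0037],
 [-0.0037, 0.0558]].

Step 3 — form the quadratic (x - mu)^T · Sigma^{-1} · (x - mu):
  Sigma^{-1} · (x - mu) = (-0.1227, -0.1599).
  (x - mu)^T · [Sigma^{-1} · (x - mu)] = (-2)·(-0.1227) + (-3)·(-0.1599) = 0.7249.

Step 4 — take square root: d = √(0.7249) ≈ 0.8514.

d(x, mu) = √(0.7249) ≈ 0.8514


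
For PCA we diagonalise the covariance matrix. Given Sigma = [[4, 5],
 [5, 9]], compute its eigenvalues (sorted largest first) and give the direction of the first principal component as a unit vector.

Step 1 — characteristic polynomial of 2×2 Sigma:
  det(Sigma - λI) = λ² - trace · λ + det = 0.
  trace = 4 + 9 = 13, det = 4·9 - (5)² = 11.
Step 2 — discriminant:
  Δ = trace² - 4·det = 169 - 44 = 125.
Step 3 — eigenvalues:
  λ = (trace ± √Δ)/2 = (13 ± 11.1803)/2,
  λ_1 = 12.0902,  λ_2 = 0.9098.

Step 4 — unit eigenvector for λ_1: solve (Sigma - λ_1 I)v = 0. First row:
  (4 - 12.0902)·v_x + (5)·v_y = 0, i.e. (-8.0902)·v_x + (5)·v_y = 0,
  so v ∝ (b, λ_1 - a) = (5, 8.0902) = u.
  ||u|| = √((5)² + (8.0902)²) = √(90.4508) ≈ 9.5106,
  v_1 = u/||u|| ≈ (0.5257, 0.8507) (||v_1|| = 1).

λ_1 = 12.0902,  λ_2 = 0.9098;  v_1 ≈ (0.5257, 0.8507)


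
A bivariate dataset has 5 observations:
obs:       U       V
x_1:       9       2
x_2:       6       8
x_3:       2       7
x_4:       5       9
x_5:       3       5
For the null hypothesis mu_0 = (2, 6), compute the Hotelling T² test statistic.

Step 1 — sample mean vector:
  mean(U) = (9 + 6 + 2 + 5 + 3) / 5 = 25/5 = 5
  mean(V) = (2 + 8 + 7 + 9 + 5) / 5 = 31/5 = 6.2
  x̄ = (5, 6.2),  deviation x̄ - mu_0 = (5, 6.2) - (2, 6) = (3, 0.2).

Step 2 — sample covariance matrix, S[i,j] = (1/(n-1)) · Σ_k (x_{k,i} - mean_i) · (x_{k,j} - mean_j), divisor n-1 = 4:
  S[U,U] = ((4)·(4) + (1)·(1) + (-3)·(-3) + (0)·(0) + (-2)·(-2)) / 4 = 30/4 = 7.5
  S[U,V] = ((4)·(-4.2) + (1)·(1.8) + (-3)·(0.8) + (0)·(2.8) + (-2)·(-1.2)) / 4 = -15/4 = -3.75
  S[V,V] = ((-4.2)·(-4.2) + (1.8)·(1.8) + (0.8)·(0.8) + (2.8)·(2.8) + (-1.2)·(-1.2)) / 4 = 30.8/4 = 7.7
  S = [[7.5, -3.75],
 [-3.75, 7.7]].

Step 3 — invert S. det(S) = 7.5·7.7 - (-3.75)² = 43.6875.
  S^{-1} = (1/det) · [[d, -b], [-b, a]] = [[0.1763, 0.0858],
 [0.0858, 0.1717]].

Step 4 — quadratic form (x̄ - mu_0)^T · S^{-1} · (x̄ - mu_0):
  S^{-1} · (x̄ - mu_0) = (0.5459, 0.2918),
  (x̄ - mu_0)^T · [...] = (3)·(0.5459) + (0.2)·(0.2918) = 1.6961.

Step 5 — scale by n: T² = 5 · 1.6961 = 8.4807.

T² ≈ 8.4807


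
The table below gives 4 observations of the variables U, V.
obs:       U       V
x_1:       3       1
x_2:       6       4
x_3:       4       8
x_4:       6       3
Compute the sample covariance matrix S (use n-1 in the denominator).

Step 1 — column means:
  mean(U) = (3 + 6 + 4 + 6) / 4 = 19/4 = 4.75
  mean(V) = (1 + 4 + 8 + 3) / 4 = 16/4 = 4

Step 2 — sample covariance S[i,j] = (1/(n-1)) · Σ_k (x_{k,i} - mean_i) · (x_{k,j} - mean_j), with n-1 = 3.
  S[U,U] = ((-1.75)·(-1.75) + (1.25)·(1.25) + (-0.75)·(-0.75) + (1.25)·(1.25)) / 3 = 6.75/3 = 2.25
  S[U,V] = ((-1.75)·(-3) + (1.25)·(0) + (-0.75)·(4) + (1.25)·(-1)) / 3 = 1/3 = 0.3333
  S[V,V] = ((-3)·(-3) + (0)·(0) + (4)·(4) + (-1)·(-1)) / 3 = 26/3 = 8.6667

S is symmetric (S[j,i] = S[i,j]). Assembling:

S = [[2.25, 0.3333],
 [0.3333, 8.6667]]


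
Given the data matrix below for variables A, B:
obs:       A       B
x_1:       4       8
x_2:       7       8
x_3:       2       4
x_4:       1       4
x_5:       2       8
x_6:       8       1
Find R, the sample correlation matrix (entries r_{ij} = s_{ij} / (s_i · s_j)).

Step 1 — column means:
  mean(A) = (4 + 7 + 2 + 1 + 2 + 8) / 6 = 24/6 = 4
  mean(B) = (8 + 8 + 4 + 4 + 8 + 1) / 6 = 33/6 = 5.5

Step 2 — sample variances and covariances s[i,j] = (1/(n-1)) · Σ_k (x_{k,i} - mean_i) · (x_{k,j} - mean_j), with n-1 = 5:
  s[A,A] = ((0)·(0) + (3)·(3) + (-2)·(-2) + (-3)·(-3) + (-2)·(-2) + (4)·(4)) / 5 = 42/5 = 8.4
  s[A,B] = ((0)·(2.5) + (3)·(2.5) + (-2)·(-1.5) + (-3)·(-1.5) + (-2)·(2.5) + (4)·(-4.5)) / 5 = -8/5 = -1.6
  s[B,B] = ((2.5)·(2.5) + (2.5)·(2.5) + (-1.5)·(-1.5) + (-1.5)·(-1.5) + (2.5)·(2.5) + (-4.5)·(-4.5)) / 5 = 43.5/5 = 8.7
  Sample standard deviations s_i = √(s[i,i]):
  s(A) = √(8.4) = 2.8983
  s(B) = √(8.7) = 2.9496

Step 3 — r_{ij} = s_{ij} / (s_i · s_j):
  r[A,A] = 1 (diagonal).
  r[A,B] = -1.6 / (2.8983 · 2.9496) = -1.6 / 8.5487 = -0.1872
  r[B,B] = 1 (diagonal).

R is symmetric with unit diagonal. Assembling:

R = [[1, -0.1872],
 [-0.1872, 1]]


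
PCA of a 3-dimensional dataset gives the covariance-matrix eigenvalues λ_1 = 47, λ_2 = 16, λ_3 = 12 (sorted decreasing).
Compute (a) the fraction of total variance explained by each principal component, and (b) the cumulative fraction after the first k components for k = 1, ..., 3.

Step 1 — total variance = trace(Sigma) = Σ λ_i = 47 + 16 + 12 = 75.

Step 2 — fraction explained by component i = λ_i / Σ λ:
  PC1: 47/75 = 0.6267
  PC2: 16/75 = 0.2133
  PC3: 12/75 = 0.16

Step 3 — cumulative fraction after k components = (λ_1 + ... + λ_k) / Σ λ:
  k = 1: 47/75 = 0.6267
  k = 2: (47 + 16)/75 = 63/75 = 0.84
  k = 3: (47 + 16 + 12)/75 = 75/75 = 1

Summary (fraction, with percent):

explained: PC1 0.6267 (62.67%), PC2 0.2133 (21.33%), PC3 0.16 (16%);  cumulative: 0.6267, 0.84, 1
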